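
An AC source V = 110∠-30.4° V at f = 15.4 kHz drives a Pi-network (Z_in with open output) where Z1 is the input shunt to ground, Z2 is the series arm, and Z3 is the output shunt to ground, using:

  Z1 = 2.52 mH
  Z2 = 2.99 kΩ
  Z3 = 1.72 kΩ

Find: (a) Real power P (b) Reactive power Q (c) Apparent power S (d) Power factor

Step 1 — Angular frequency: ω = 2π·f = 2π·1.54e+04 = 9.676e+04 rad/s.
Step 2 — Component impedances:
  Z1: Z = jωL = j·9.676e+04·0.00252 = 0 + j243.8 Ω
  Z2: Z = R = 2990 Ω
  Z3: Z = R = 1720 Ω
Step 3 — With open output, the series arm Z2 and the output shunt Z3 appear in series to ground: Z2 + Z3 = 4710 Ω.
Step 4 — Parallel with input shunt Z1: Z_in = Z1 || (Z2 + Z3) = 12.59 + j243.2 Ω = 243.5∠87.0° Ω.
Step 5 — Source phasor: V = 110∠-30.4° V = 94.88 - j55.66 V.
Step 6 — Current: I = V / Z = -0.2081 - j0.4009 A = 0.4517∠-117.4° A.
Step 7 — Complex power: S = V·I* = 2.569 + j49.62 VA.
Step 8 — Real power: P = Re(S) = 2.569 W.
Step 9 — Reactive power: Q = Im(S) = 49.62 VAR.
Step 10 — Apparent power: |S| = 49.69 VA.
Step 11 — Power factor: PF = P/|S| = 0.0517 (lagging).

(a) P = 2.569 W  (b) Q = 49.62 VAR  (c) S = 49.69 VA  (d) PF = 0.0517 (lagging)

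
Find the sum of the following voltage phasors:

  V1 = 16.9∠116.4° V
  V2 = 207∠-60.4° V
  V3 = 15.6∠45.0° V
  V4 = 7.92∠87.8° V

Step 1 — Convert each phasor to rectangular form:
  V1 = 16.9·(cos(116.4°) + j·sin(116.4°)) = -7.514 + j15.14 V
  V2 = 207·(cos(-60.4°) + j·sin(-60.4°)) = 102.2 - j180 V
  V3 = 15.6·(cos(45.0°) + j·sin(45.0°)) = 11.03 + j11.03 V
  V4 = 7.92·(cos(87.8°) + j·sin(87.8°)) = 0.304 + j7.914 V
Step 2 — Sum components: V_total = 106.1 - j145.9 V.
Step 3 — Convert to polar: |V_total| = 180.4 V, ∠V_total = -54.0°.

V_total = 180.4∠-54.0° V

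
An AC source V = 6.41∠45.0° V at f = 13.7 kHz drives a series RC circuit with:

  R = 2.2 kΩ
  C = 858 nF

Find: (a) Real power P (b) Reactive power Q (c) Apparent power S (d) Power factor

Step 1 — Angular frequency: ω = 2π·f = 2π·1.37e+04 = 8.608e+04 rad/s.
Step 2 — Component impedances:
  R: Z = R = 2200 Ω
  C: Z = 1/(jωC) = -j/(ω·C) = 0 - j13.54 Ω
Step 3 — Series combination: Z_total = R + C = 2200 - j13.54 Ω = 2200∠-0.4° Ω.
Step 4 — Source phasor: V = 6.41∠45.0° V = 4.533 + j4.533 V.
Step 5 — Current: I = V / Z = 0.002047 + j0.002073 A = 0.002914∠45.4° A.
Step 6 — Complex power: S = V·I* = 0.01868 - j0.0001149 VA.
Step 7 — Real power: P = Re(S) = 0.01868 W.
Step 8 — Reactive power: Q = Im(S) = -0.0001149 VAR.
Step 9 — Apparent power: |S| = 0.01868 VA.
Step 10 — Power factor: PF = P/|S| = 1 (leading).

(a) P = 0.01868 W  (b) Q = -0.0001149 VAR  (c) S = 0.01868 VA  (d) PF = 1 (leading)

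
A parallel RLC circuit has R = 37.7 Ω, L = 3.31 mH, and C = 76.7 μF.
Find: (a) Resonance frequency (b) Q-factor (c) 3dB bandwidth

Step 1 — Resonance: ω₀ = 1/√(LC) = 1/√(0.00331·7.67e-05) = 1985 rad/s.
Step 2 — f₀ = ω₀/(2π) = 315.9 Hz.
Step 3 — Parallel Q: Q = R/(ω₀L) = 37.7/(1985·0.00331) = 5.739.
Step 4 — Bandwidth: Δω = ω₀/Q = 345.8 rad/s; BW = Δω/(2π) = 55.04 Hz.

(a) f₀ = 315.9 Hz  (b) Q = 5.739  (c) BW = 55.04 Hz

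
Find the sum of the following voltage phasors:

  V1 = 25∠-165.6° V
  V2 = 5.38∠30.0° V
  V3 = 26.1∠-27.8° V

Step 1 — Convert each phasor to rectangular form:
  V1 = 25·(cos(-165.6°) + j·sin(-165.6°)) = -24.21 - j6.217 V
  V2 = 5.38·(cos(30.0°) + j·sin(30.0°)) = 4.659 + j2.69 V
  V3 = 26.1·(cos(-27.8°) + j·sin(-27.8°)) = 23.09 - j12.17 V
Step 2 — Sum components: V_total = 3.532 - j15.7 V.
Step 3 — Convert to polar: |V_total| = 16.09 V, ∠V_total = -77.3°.

V_total = 16.09∠-77.3° V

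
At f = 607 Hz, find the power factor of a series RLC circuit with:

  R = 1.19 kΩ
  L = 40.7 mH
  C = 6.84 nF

Step 1 — Angular frequency: ω = 2π·f = 2π·607 = 3814 rad/s.
Step 2 — Component impedances:
  R: Z = R = 1190 Ω
  L: Z = jωL = j·3814·0.0407 = 0 + j155.2 Ω
  C: Z = 1/(jωC) = -j/(ω·C) = 0 - j3.833e+04 Ω
Step 3 — Series combination: Z_total = R + L + C = 1190 - j3.818e+04 Ω = 3.82e+04∠-88.2° Ω.
Step 4 — Power factor: PF = cos(φ) = Re(Z)/|Z| = 1190/3.82e+04 = 0.03115.
Step 5 — Type: Im(Z) = -3.818e+04 ⇒ leading (phase φ = -88.2°).

PF = 0.03115 (leading, φ = -88.2°)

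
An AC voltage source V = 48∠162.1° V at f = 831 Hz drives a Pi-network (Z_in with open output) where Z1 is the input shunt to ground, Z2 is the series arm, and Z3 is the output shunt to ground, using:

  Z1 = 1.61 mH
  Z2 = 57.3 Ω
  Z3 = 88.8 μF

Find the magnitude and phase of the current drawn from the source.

Step 1 — Angular frequency: ω = 2π·f = 2π·831 = 5221 rad/s.
Step 2 — Component impedances:
  Z1: Z = jωL = j·5221·0.00161 = 0 + j8.406 Ω
  Z2: Z = R = 57.3 Ω
  Z3: Z = 1/(jωC) = -j/(ω·C) = 0 - j2.157 Ω
Step 3 — With open output, the series arm Z2 and the output shunt Z3 appear in series to ground: Z2 + Z3 = 57.3 - j2.157 Ω.
Step 4 — Parallel with input shunt Z1: Z_in = Z1 || (Z2 + Z3) = 1.219 + j8.273 Ω = 8.363∠81.6° Ω.
Step 5 — Source phasor: V = 48∠162.1° V = -45.68 + j14.75 V.
Step 6 — Ohm's law: I = V / Z_total = (-45.68 + j14.75) / (1.219 + j8.273) = 0.9493 + j5.661 A.
Step 7 — Convert to polar: |I| = 5.74 A, ∠I = 80.5°.

I = 5.74∠80.5° A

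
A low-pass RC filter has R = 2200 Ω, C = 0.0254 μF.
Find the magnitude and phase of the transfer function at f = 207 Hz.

Step 1 — Angular frequency: ω = 2π·207 = 1301 rad/s.
Step 2 — Transfer function: H(jω) = 1/(1 + jωRC).
Step 3 — Denominator: 1 + jωRC = 1 + j·1301·2200·2.54e-08 = 1 + j0.07268.
Step 4 — H = 0.9947 - j0.0723.
Step 5 — Magnitude: |H| = 0.9974 (-0.0 dB); phase: φ = -4.2°.

|H| = 0.9974 (-0.0 dB), φ = -4.2°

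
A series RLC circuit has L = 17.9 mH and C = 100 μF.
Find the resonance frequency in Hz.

Step 1 — Resonance condition Im(Z)=0 gives ω₀ = 1/√(LC).
Step 2 — ω₀ = 1/√(0.0179·0.0001) = 747.4 rad/s.
Step 3 — f₀ = ω₀/(2π) = 119 Hz.

f₀ = 119 Hz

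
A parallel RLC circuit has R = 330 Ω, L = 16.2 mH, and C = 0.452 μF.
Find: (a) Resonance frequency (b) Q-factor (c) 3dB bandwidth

Step 1 — Resonance: ω₀ = 1/√(LC) = 1/√(0.0162·4.52e-07) = 1.169e+04 rad/s.
Step 2 — f₀ = ω₀/(2π) = 1860 Hz.
Step 3 — Parallel Q: Q = R/(ω₀L) = 330/(1.169e+04·0.0162) = 1.743.
Step 4 — Bandwidth: Δω = ω₀/Q = 6704 rad/s; BW = Δω/(2π) = 1067 Hz.

(a) f₀ = 1860 Hz  (b) Q = 1.743  (c) BW = 1067 Hz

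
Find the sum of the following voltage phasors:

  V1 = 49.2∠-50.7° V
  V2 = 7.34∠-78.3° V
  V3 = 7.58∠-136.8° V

Step 1 — Convert each phasor to rectangular form:
  V1 = 49.2·(cos(-50.7°) + j·sin(-50.7°)) = 31.16 - j38.07 V
  V2 = 7.34·(cos(-78.3°) + j·sin(-78.3°)) = 1.488 - j7.187 V
  V3 = 7.58·(cos(-136.8°) + j·sin(-136.8°)) = -5.526 - j5.189 V
Step 2 — Sum components: V_total = 27.13 - j50.45 V.
Step 3 — Convert to polar: |V_total| = 57.28 V, ∠V_total = -61.7°.

V_total = 57.28∠-61.7° V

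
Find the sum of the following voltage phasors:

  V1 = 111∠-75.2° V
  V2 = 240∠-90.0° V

Step 1 — Convert each phasor to rectangular form:
  V1 = 111·(cos(-75.2°) + j·sin(-75.2°)) = 28.35 - j107.3 V
  V2 = 240·(cos(-90.0°) + j·sin(-90.0°)) = 0 - j240 V
Step 2 — Sum components: V_total = 28.35 - j347.3 V.
Step 3 — Convert to polar: |V_total| = 348.5 V, ∠V_total = -85.3°.

V_total = 348.5∠-85.3° V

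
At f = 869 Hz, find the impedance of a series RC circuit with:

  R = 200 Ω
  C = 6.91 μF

Step 1 — Angular frequency: ω = 2π·f = 2π·869 = 5460 rad/s.
Step 2 — Component impedances:
  R: Z = R = 200 Ω
  C: Z = 1/(jωC) = -j/(ω·C) = 0 - j26.5 Ω
Step 3 — Series combination: Z_total = R + C = 200 - j26.5 Ω = 201.7∠-7.5° Ω.

Z = 200 - j26.5 Ω = 201.7∠-7.5° Ω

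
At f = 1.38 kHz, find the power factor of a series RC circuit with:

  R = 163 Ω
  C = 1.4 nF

Step 1 — Angular frequency: ω = 2π·f = 2π·1380 = 8671 rad/s.
Step 2 — Component impedances:
  R: Z = R = 163 Ω
  C: Z = 1/(jωC) = -j/(ω·C) = 0 - j8.238e+04 Ω
Step 3 — Series combination: Z_total = R + C = 163 - j8.238e+04 Ω = 8.238e+04∠-89.9° Ω.
Step 4 — Power factor: PF = cos(φ) = Re(Z)/|Z| = 163/8.238e+04 = 0.001979.
Step 5 — Type: Im(Z) = -8.238e+04 ⇒ leading (phase φ = -89.9°).

PF = 0.001979 (leading, φ = -89.9°)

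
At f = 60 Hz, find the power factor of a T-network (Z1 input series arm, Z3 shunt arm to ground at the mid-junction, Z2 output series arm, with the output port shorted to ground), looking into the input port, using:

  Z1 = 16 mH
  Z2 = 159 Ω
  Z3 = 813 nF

Step 1 — Angular frequency: ω = 2π·f = 2π·60 = 377 rad/s.
Step 2 — Component impedances:
  Z1: Z = jωL = j·377·0.016 = 0 + j6.032 Ω
  Z2: Z = R = 159 Ω
  Z3: Z = 1/(jωC) = -j/(ω·C) = 0 - j3263 Ω
Step 3 — With the output port shorted to ground, the output series arm Z2 runs from the junction to ground; the shunt arm Z3 also runs from the junction to ground. They appear in parallel: Z3 || Z2 = 158.6 - j7.73 Ω.
Step 4 — Series with input arm Z1: Z_in = Z1 + (Z3 || Z2) = 158.6 - j1.698 Ω = 158.6∠-0.6° Ω.
Step 5 — Power factor: PF = cos(φ) = Re(Z)/|Z| = 158.62/158.63 = 0.9999.
Step 6 — Type: Im(Z) = -1.698 ⇒ leading (phase φ = -0.6°).

PF = 0.9999 (leading, φ = -0.6°)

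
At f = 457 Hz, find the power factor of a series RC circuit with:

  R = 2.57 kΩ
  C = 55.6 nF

Step 1 — Angular frequency: ω = 2π·f = 2π·457 = 2871 rad/s.
Step 2 — Component impedances:
  R: Z = R = 2570 Ω
  C: Z = 1/(jωC) = -j/(ω·C) = 0 - j6264 Ω
Step 3 — Series combination: Z_total = R + C = 2570 - j6264 Ω = 6770∠-67.7° Ω.
Step 4 — Power factor: PF = cos(φ) = Re(Z)/|Z| = 2570/6770 = 0.3796.
Step 5 — Type: Im(Z) = -6264 ⇒ leading (phase φ = -67.7°).

PF = 0.3796 (leading, φ = -67.7°)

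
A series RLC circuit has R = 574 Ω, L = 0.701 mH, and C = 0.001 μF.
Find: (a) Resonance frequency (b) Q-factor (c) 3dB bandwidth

Step 1 — Resonance condition Im(Z)=0 gives ω₀ = 1/√(LC).
Step 2 — ω₀ = 1/√(0.000701·1e-09) = 1.194e+06 rad/s.
Step 3 — f₀ = ω₀/(2π) = 1.901e+05 Hz.
Step 4 — Series Q: Q = ω₀L/R = 1.194e+06·0.000701/574 = 1.459.
Step 5 — 3dB bandwidth: Δω = ω₀/Q = 8.188e+05 rad/s; BW = Δω/(2π) = 1.303e+05 Hz.

(a) f₀ = 1.901e+05 Hz  (b) Q = 1.459  (c) BW = 1.303e+05 Hz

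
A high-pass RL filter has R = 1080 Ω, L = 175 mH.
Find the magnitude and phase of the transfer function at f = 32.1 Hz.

Step 1 — Angular frequency: ω = 2π·32.1 = 201.7 rad/s.
Step 2 — Transfer function: H(jω) = jωL/(R + jωL).
Step 3 — Numerator jωL = j·35.3; denominator R + jωL = 1080 + j35.3.
Step 4 — H = 0.001067 + j0.03265.
Step 5 — Magnitude: |H| = 0.03266 (-29.7 dB); phase: φ = 88.1°.

|H| = 0.03266 (-29.7 dB), φ = 88.1°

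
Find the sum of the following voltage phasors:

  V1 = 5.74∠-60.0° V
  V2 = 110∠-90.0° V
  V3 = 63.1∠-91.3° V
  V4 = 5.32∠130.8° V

Step 1 — Convert each phasor to rectangular form:
  V1 = 5.74·(cos(-60.0°) + j·sin(-60.0°)) = 2.87 - j4.971 V
  V2 = 110·(cos(-90.0°) + j·sin(-90.0°)) = 0 - j110 V
  V3 = 63.1·(cos(-91.3°) + j·sin(-91.3°)) = -1.432 - j63.08 V
  V4 = 5.32·(cos(130.8°) + j·sin(130.8°)) = -3.476 + j4.027 V
Step 2 — Sum components: V_total = -2.038 - j174 V.
Step 3 — Convert to polar: |V_total| = 174 V, ∠V_total = -90.7°.

V_total = 174∠-90.7° V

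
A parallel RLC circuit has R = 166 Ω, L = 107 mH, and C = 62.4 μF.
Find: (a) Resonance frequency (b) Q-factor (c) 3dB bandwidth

Step 1 — Resonance: ω₀ = 1/√(LC) = 1/√(0.107·6.24e-05) = 387 rad/s.
Step 2 — f₀ = ω₀/(2π) = 61.59 Hz.
Step 3 — Parallel Q: Q = R/(ω₀L) = 166/(387·0.107) = 4.009.
Step 4 — Bandwidth: Δω = ω₀/Q = 96.54 rad/s; BW = Δω/(2π) = 15.36 Hz.

(a) f₀ = 61.59 Hz  (b) Q = 4.009  (c) BW = 15.36 Hz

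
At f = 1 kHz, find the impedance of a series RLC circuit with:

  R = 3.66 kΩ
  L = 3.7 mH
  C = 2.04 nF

Step 1 — Angular frequency: ω = 2π·f = 2π·1000 = 6283 rad/s.
Step 2 — Component impedances:
  R: Z = R = 3660 Ω
  L: Z = jωL = j·6283·0.0037 = 0 + j23.25 Ω
  C: Z = 1/(jωC) = -j/(ω·C) = 0 - j7.802e+04 Ω
Step 3 — Series combination: Z_total = R + L + C = 3660 - j7.799e+04 Ω = 7.808e+04∠-87.3° Ω.

Z = 3660 - j7.799e+04 Ω = 7.808e+04∠-87.3° Ω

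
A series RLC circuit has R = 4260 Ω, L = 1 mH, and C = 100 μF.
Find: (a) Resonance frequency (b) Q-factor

Step 1 — Resonance condition Im(Z)=0 gives ω₀ = 1/√(LC).
Step 2 — ω₀ = 1/√(0.001·0.0001) = 3162 rad/s.
Step 3 — f₀ = ω₀/(2π) = 503.3 Hz.
Step 4 — Series Q: Q = ω₀L/R = 3162·0.001/4260 = 0.0007423.

(a) f₀ = 503.3 Hz  (b) Q = 0.0007423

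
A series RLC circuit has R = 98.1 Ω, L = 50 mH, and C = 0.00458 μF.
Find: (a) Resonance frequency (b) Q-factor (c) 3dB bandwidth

Step 1 — Resonance: ω₀ = 1/√(LC) = 1/√(0.05·4.58e-09) = 6.608e+04 rad/s.
Step 2 — f₀ = ω₀/(2π) = 1.052e+04 Hz.
Step 3 — Series Q: Q = ω₀L/R = 6.608e+04·0.05/98.1 = 33.68.
Step 4 — Bandwidth: Δω = ω₀/Q = 1962 rad/s; BW = Δω/(2π) = 312.3 Hz.

(a) f₀ = 1.052e+04 Hz  (b) Q = 33.68  (c) BW = 312.3 Hz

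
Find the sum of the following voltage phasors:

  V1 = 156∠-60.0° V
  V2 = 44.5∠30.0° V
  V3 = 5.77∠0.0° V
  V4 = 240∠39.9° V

Step 1 — Convert each phasor to rectangular form:
  V1 = 156·(cos(-60.0°) + j·sin(-60.0°)) = 78 - j135.1 V
  V2 = 44.5·(cos(30.0°) + j·sin(30.0°)) = 38.54 + j22.25 V
  V3 = 5.77·(cos(0.0°) + j·sin(0.0°)) = 5.77 V
  V4 = 240·(cos(39.9°) + j·sin(39.9°)) = 184.1 + j153.9 V
Step 2 — Sum components: V_total = 306.4 + j41.1 V.
Step 3 — Convert to polar: |V_total| = 309.2 V, ∠V_total = 7.6°.

V_total = 309.2∠7.6° V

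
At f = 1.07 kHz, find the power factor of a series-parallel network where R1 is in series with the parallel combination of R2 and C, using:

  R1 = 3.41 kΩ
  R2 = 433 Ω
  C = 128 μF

Step 1 — Angular frequency: ω = 2π·f = 2π·1070 = 6723 rad/s.
Step 2 — Component impedances:
  R1: Z = R = 3410 Ω
  R2: Z = R = 433 Ω
  C: Z = 1/(jωC) = -j/(ω·C) = 0 - j1.162 Ω
Step 3 — Parallel branch: R2 || C = 1/(1/R2 + 1/C) = 0.003119 - j1.162 Ω.
Step 4 — Series with R1: Z_total = R1 + (R2 || C) = 3410 - j1.162 Ω = 3410∠-0.0° Ω.
Step 5 — Power factor: PF = cos(φ) = Re(Z)/|Z| = 3410/3410 = 1.
Step 6 — Type: Im(Z) = -1.162 ⇒ leading (phase φ = -0.0°).

PF = 1 (leading, φ = -0.0°)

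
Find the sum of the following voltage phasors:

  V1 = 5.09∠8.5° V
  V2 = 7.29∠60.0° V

Step 1 — Convert each phasor to rectangular form:
  V1 = 5.09·(cos(8.5°) + j·sin(8.5°)) = 5.034 + j0.7523 V
  V2 = 7.29·(cos(60.0°) + j·sin(60.0°)) = 3.645 + j6.313 V
Step 2 — Sum components: V_total = 8.679 + j7.066 V.
Step 3 — Convert to polar: |V_total| = 11.19 V, ∠V_total = 39.1°.

V_total = 11.19∠39.1° V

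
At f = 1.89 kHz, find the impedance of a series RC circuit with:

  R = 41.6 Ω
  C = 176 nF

Step 1 — Angular frequency: ω = 2π·f = 2π·1890 = 1.188e+04 rad/s.
Step 2 — Component impedances:
  R: Z = R = 41.6 Ω
  C: Z = 1/(jωC) = -j/(ω·C) = 0 - j478.5 Ω
Step 3 — Series combination: Z_total = R + C = 41.6 - j478.5 Ω = 480.3∠-85.0° Ω.

Z = 41.6 - j478.5 Ω = 480.3∠-85.0° Ω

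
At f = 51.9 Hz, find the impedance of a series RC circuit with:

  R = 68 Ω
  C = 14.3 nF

Step 1 — Angular frequency: ω = 2π·f = 2π·51.9 = 326.1 rad/s.
Step 2 — Component impedances:
  R: Z = R = 68 Ω
  C: Z = 1/(jωC) = -j/(ω·C) = 0 - j2.144e+05 Ω
Step 3 — Series combination: Z_total = R + C = 68 - j2.144e+05 Ω = 2.144e+05∠-90.0° Ω.

Z = 68 - j2.144e+05 Ω = 2.144e+05∠-90.0° Ω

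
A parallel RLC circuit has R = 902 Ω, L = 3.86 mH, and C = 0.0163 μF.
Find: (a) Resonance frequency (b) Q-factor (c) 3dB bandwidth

Step 1 — Resonance: ω₀ = 1/√(LC) = 1/√(0.00386·1.63e-08) = 1.261e+05 rad/s.
Step 2 — f₀ = ω₀/(2π) = 2.006e+04 Hz.
Step 3 — Parallel Q: Q = R/(ω₀L) = 902/(1.261e+05·0.00386) = 1.854.
Step 4 — Bandwidth: Δω = ω₀/Q = 6.802e+04 rad/s; BW = Δω/(2π) = 1.082e+04 Hz.

(a) f₀ = 2.006e+04 Hz  (b) Q = 1.854  (c) BW = 1.082e+04 Hz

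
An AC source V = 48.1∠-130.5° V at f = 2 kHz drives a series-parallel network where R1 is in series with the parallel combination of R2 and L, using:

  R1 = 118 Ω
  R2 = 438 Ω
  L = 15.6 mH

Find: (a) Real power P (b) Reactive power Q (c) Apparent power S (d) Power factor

Step 1 — Angular frequency: ω = 2π·f = 2π·2000 = 1.257e+04 rad/s.
Step 2 — Component impedances:
  R1: Z = R = 118 Ω
  R2: Z = R = 438 Ω
  L: Z = jωL = j·1.257e+04·0.0156 = 0 + j196 Ω
Step 3 — Parallel branch: R2 || L = 1/(1/R2 + 1/L) = 73.1 + j163.3 Ω.
Step 4 — Series with R1: Z_total = R1 + (R2 || L) = 191.1 + j163.3 Ω = 251.4∠40.5° Ω.
Step 5 — Source phasor: V = 48.1∠-130.5° V = -31.24 - j36.58 V.
Step 6 — Current: I = V / Z = -0.189 - j0.02987 A = 0.1913∠-171.0° A.
Step 7 — Complex power: S = V·I* = 6.997 + j5.98 VA.
Step 8 — Real power: P = Re(S) = 6.997 W.
Step 9 — Reactive power: Q = Im(S) = 5.98 VAR.
Step 10 — Apparent power: |S| = 9.204 VA.
Step 11 — Power factor: PF = P/|S| = 0.7602 (lagging).

(a) P = 6.997 W  (b) Q = 5.98 VAR  (c) S = 9.204 VA  (d) PF = 0.7602 (lagging)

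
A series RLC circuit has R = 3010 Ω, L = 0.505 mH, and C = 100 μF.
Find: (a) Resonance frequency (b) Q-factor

Step 1 — Resonance condition Im(Z)=0 gives ω₀ = 1/√(LC).
Step 2 — ω₀ = 1/√(0.000505·0.0001) = 4450 rad/s.
Step 3 — f₀ = ω₀/(2π) = 708.2 Hz.
Step 4 — Series Q: Q = ω₀L/R = 4450·0.000505/3010 = 0.0007466.

(a) f₀ = 708.2 Hz  (b) Q = 0.0007466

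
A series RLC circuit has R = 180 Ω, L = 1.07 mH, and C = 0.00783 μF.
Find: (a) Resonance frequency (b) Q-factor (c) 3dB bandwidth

Step 1 — Resonance: ω₀ = 1/√(LC) = 1/√(0.00107·7.83e-09) = 3.455e+05 rad/s.
Step 2 — f₀ = ω₀/(2π) = 5.499e+04 Hz.
Step 3 — Series Q: Q = ω₀L/R = 3.455e+05·0.00107/180 = 2.054.
Step 4 — Bandwidth: Δω = ω₀/Q = 1.682e+05 rad/s; BW = Δω/(2π) = 2.677e+04 Hz.

(a) f₀ = 5.499e+04 Hz  (b) Q = 2.054  (c) BW = 2.677e+04 Hz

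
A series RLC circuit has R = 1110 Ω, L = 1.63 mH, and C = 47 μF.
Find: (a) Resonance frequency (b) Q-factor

Step 1 — Resonance condition Im(Z)=0 gives ω₀ = 1/√(LC).
Step 2 — ω₀ = 1/√(0.00163·4.7e-05) = 3613 rad/s.
Step 3 — f₀ = ω₀/(2π) = 575 Hz.
Step 4 — Series Q: Q = ω₀L/R = 3613·0.00163/1110 = 0.005305.

(a) f₀ = 575 Hz  (b) Q = 0.005305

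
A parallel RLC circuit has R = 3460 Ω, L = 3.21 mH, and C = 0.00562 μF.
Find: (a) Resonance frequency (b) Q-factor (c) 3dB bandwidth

Step 1 — Resonance: ω₀ = 1/√(LC) = 1/√(0.00321·5.62e-09) = 2.354e+05 rad/s.
Step 2 — f₀ = ω₀/(2π) = 3.747e+04 Hz.
Step 3 — Parallel Q: Q = R/(ω₀L) = 3460/(2.354e+05·0.00321) = 4.578.
Step 4 — Bandwidth: Δω = ω₀/Q = 5.143e+04 rad/s; BW = Δω/(2π) = 8185 Hz.

(a) f₀ = 3.747e+04 Hz  (b) Q = 4.578  (c) BW = 8185 Hz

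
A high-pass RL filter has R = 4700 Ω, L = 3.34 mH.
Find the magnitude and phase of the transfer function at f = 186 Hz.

Step 1 — Angular frequency: ω = 2π·186 = 1169 rad/s.
Step 2 — Transfer function: H(jω) = jωL/(R + jωL).
Step 3 — Numerator jωL = j·3.903; denominator R + jωL = 4700 + j3.903.
Step 4 — H = 6.897e-07 + j0.0008305.
Step 5 — Magnitude: |H| = 0.0008305 (-61.6 dB); phase: φ = 90.0°.

|H| = 0.0008305 (-61.6 dB), φ = 90.0°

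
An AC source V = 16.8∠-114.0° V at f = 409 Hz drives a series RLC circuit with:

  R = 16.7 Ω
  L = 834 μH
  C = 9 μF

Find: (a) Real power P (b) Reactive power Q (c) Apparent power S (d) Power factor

Step 1 — Angular frequency: ω = 2π·f = 2π·409 = 2570 rad/s.
Step 2 — Component impedances:
  R: Z = R = 16.7 Ω
  L: Z = jωL = j·2570·0.000834 = 0 + j2.143 Ω
  C: Z = 1/(jωC) = -j/(ω·C) = 0 - j43.24 Ω
Step 3 — Series combination: Z_total = R + L + C = 16.7 - j41.09 Ω = 44.36∠-67.9° Ω.
Step 4 — Source phasor: V = 16.8∠-114.0° V = -6.833 - j15.35 V.
Step 5 — Current: I = V / Z = 0.2625 - j0.273 A = 0.3787∠-46.1° A.
Step 6 — Complex power: S = V·I* = 2.396 - j5.895 VA.
Step 7 — Real power: P = Re(S) = 2.396 W.
Step 8 — Reactive power: Q = Im(S) = -5.895 VAR.
Step 9 — Apparent power: |S| = 6.363 VA.
Step 10 — Power factor: PF = P/|S| = 0.3765 (leading).

(a) P = 2.396 W  (b) Q = -5.895 VAR  (c) S = 6.363 VA  (d) PF = 0.3765 (leading)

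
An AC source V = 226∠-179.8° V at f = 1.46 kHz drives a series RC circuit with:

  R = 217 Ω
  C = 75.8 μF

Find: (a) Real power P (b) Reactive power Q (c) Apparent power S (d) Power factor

Step 1 — Angular frequency: ω = 2π·f = 2π·1460 = 9173 rad/s.
Step 2 — Component impedances:
  R: Z = R = 217 Ω
  C: Z = 1/(jωC) = -j/(ω·C) = 0 - j1.438 Ω
Step 3 — Series combination: Z_total = R + C = 217 - j1.438 Ω = 217∠-0.4° Ω.
Step 4 — Source phasor: V = 226∠-179.8° V = -226 - j0.7889 V.
Step 5 — Current: I = V / Z = -1.041 - j0.01054 A = 1.041∠-179.4° A.
Step 6 — Complex power: S = V·I* = 235.4 - j1.56 VA.
Step 7 — Real power: P = Re(S) = 235.4 W.
Step 8 — Reactive power: Q = Im(S) = -1.56 VAR.
Step 9 — Apparent power: |S| = 235.4 VA.
Step 10 — Power factor: PF = P/|S| = 1 (leading).

(a) P = 235.4 W  (b) Q = -1.56 VAR  (c) S = 235.4 VA  (d) PF = 1 (leading)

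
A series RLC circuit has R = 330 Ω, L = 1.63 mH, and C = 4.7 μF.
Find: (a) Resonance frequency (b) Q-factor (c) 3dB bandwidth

Step 1 — Resonance condition Im(Z)=0 gives ω₀ = 1/√(LC).
Step 2 — ω₀ = 1/√(0.00163·4.7e-06) = 1.143e+04 rad/s.
Step 3 — f₀ = ω₀/(2π) = 1818 Hz.
Step 4 — Series Q: Q = ω₀L/R = 1.143e+04·0.00163/330 = 0.05643.
Step 5 — 3dB bandwidth: Δω = ω₀/Q = 2.025e+05 rad/s; BW = Δω/(2π) = 3.222e+04 Hz.

(a) f₀ = 1818 Hz  (b) Q = 0.05643  (c) BW = 3.222e+04 Hz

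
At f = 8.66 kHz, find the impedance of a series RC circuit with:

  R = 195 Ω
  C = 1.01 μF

Step 1 — Angular frequency: ω = 2π·f = 2π·8660 = 5.441e+04 rad/s.
Step 2 — Component impedances:
  R: Z = R = 195 Ω
  C: Z = 1/(jωC) = -j/(ω·C) = 0 - j18.2 Ω
Step 3 — Series combination: Z_total = R + C = 195 - j18.2 Ω = 195.8∠-5.3° Ω.

Z = 195 - j18.2 Ω = 195.8∠-5.3° Ω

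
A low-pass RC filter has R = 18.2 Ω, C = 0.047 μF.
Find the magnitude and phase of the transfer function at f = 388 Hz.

Step 1 — Angular frequency: ω = 2π·388 = 2438 rad/s.
Step 2 — Transfer function: H(jω) = 1/(1 + jωRC).
Step 3 — Denominator: 1 + jωRC = 1 + j·2438·18.2·4.7e-08 = 1 + j0.002085.
Step 4 — H = 1 - j0.002085.
Step 5 — Magnitude: |H| = 1 (-0.0 dB); phase: φ = -0.1°.

|H| = 1 (-0.0 dB), φ = -0.1°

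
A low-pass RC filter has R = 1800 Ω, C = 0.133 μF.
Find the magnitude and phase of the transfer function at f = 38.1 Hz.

Step 1 — Angular frequency: ω = 2π·38.1 = 239.4 rad/s.
Step 2 — Transfer function: H(jω) = 1/(1 + jωRC).
Step 3 — Denominator: 1 + jωRC = 1 + j·239.4·1800·1.33e-07 = 1 + j0.05731.
Step 4 — H = 0.9967 - j0.05712.
Step 5 — Magnitude: |H| = 0.9984 (-0.0 dB); phase: φ = -3.3°.

|H| = 0.9984 (-0.0 dB), φ = -3.3°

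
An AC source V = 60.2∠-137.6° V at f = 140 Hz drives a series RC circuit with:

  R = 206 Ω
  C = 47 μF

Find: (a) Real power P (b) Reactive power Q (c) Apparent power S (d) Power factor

Step 1 — Angular frequency: ω = 2π·f = 2π·140 = 879.6 rad/s.
Step 2 — Component impedances:
  R: Z = R = 206 Ω
  C: Z = 1/(jωC) = -j/(ω·C) = 0 - j24.19 Ω
Step 3 — Series combination: Z_total = R + C = 206 - j24.19 Ω = 207.4∠-6.7° Ω.
Step 4 — Source phasor: V = 60.2∠-137.6° V = -44.46 - j40.59 V.
Step 5 — Current: I = V / Z = -0.19 - j0.2194 A = 0.2902∠-130.9° A.
Step 6 — Complex power: S = V·I* = 17.35 - j2.038 VA.
Step 7 — Real power: P = Re(S) = 17.35 W.
Step 8 — Reactive power: Q = Im(S) = -2.038 VAR.
Step 9 — Apparent power: |S| = 17.47 VA.
Step 10 — Power factor: PF = P/|S| = 0.9932 (leading).

(a) P = 17.35 W  (b) Q = -2.038 VAR  (c) S = 17.47 VA  (d) PF = 0.9932 (leading)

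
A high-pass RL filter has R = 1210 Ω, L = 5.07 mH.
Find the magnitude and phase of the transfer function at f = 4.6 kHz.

Step 1 — Angular frequency: ω = 2π·4600 = 2.89e+04 rad/s.
Step 2 — Transfer function: H(jω) = jωL/(R + jωL).
Step 3 — Numerator jωL = j·146.5; denominator R + jωL = 1210 + j146.5.
Step 4 — H = 0.01445 + j0.1194.
Step 5 — Magnitude: |H| = 0.1202 (-18.4 dB); phase: φ = 83.1°.

|H| = 0.1202 (-18.4 dB), φ = 83.1°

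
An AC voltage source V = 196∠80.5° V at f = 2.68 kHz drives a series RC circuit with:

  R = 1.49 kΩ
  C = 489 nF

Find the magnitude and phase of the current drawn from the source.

Step 1 — Angular frequency: ω = 2π·f = 2π·2680 = 1.684e+04 rad/s.
Step 2 — Component impedances:
  R: Z = R = 1490 Ω
  C: Z = 1/(jωC) = -j/(ω·C) = 0 - j121.4 Ω
Step 3 — Series combination: Z_total = R + C = 1490 - j121.4 Ω = 1495∠-4.7° Ω.
Step 4 — Source phasor: V = 196∠80.5° V = 32.35 + j193.3 V.
Step 5 — Ohm's law: I = V / Z_total = (32.35 + j193.3) / (1490 - j121.4) = 0.01106 + j0.1306 A.
Step 6 — Convert to polar: |I| = 0.1311 A, ∠I = 85.2°.

I = 0.1311∠85.2° A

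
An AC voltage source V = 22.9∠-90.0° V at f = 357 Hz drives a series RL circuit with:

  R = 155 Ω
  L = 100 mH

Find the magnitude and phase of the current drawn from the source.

Step 1 — Angular frequency: ω = 2π·f = 2π·357 = 2243 rad/s.
Step 2 — Component impedances:
  R: Z = R = 155 Ω
  L: Z = jωL = j·2243·0.1 = 0 + j224.3 Ω
Step 3 — Series combination: Z_total = R + L = 155 + j224.3 Ω = 272.7∠55.4° Ω.
Step 4 — Source phasor: V = 22.9∠-90.0° V = 0 - j22.9 V.
Step 5 — Ohm's law: I = V / Z_total = (0 - j22.9) / (155 + j224.3) = -0.0691 - j0.04775 A.
Step 6 — Convert to polar: |I| = 0.08399 A, ∠I = -145.4°.

I = 0.08399∠-145.4° A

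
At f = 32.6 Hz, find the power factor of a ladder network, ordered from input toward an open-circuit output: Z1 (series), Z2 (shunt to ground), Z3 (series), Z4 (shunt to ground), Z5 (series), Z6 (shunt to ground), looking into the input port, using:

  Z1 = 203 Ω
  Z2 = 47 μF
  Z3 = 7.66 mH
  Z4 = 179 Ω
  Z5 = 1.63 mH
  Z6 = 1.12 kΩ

Step 1 — Angular frequency: ω = 2π·f = 2π·32.6 = 204.8 rad/s.
Step 2 — Component impedances:
  Z1: Z = R = 203 Ω
  Z2: Z = 1/(jωC) = -j/(ω·C) = 0 - j103.9 Ω
  Z3: Z = jωL = j·204.8·0.00766 = 0 + j1.569 Ω
  Z4: Z = R = 179 Ω
  Z5: Z = jωL = j·204.8·0.00163 = 0 + j0.3339 Ω
  Z6: Z = R = 1120 Ω
Step 3 — Ladder network (open output): work backward from the far end, alternating series and parallel combinations. Z_in = 251.6 - j71.68 Ω = 261.6∠-15.9° Ω.
Step 4 — Power factor: PF = cos(φ) = Re(Z)/|Z| = 251.57/261.58 = 0.9617.
Step 5 — Type: Im(Z) = -71.68 ⇒ leading (phase φ = -15.9°).

PF = 0.9617 (leading, φ = -15.9°)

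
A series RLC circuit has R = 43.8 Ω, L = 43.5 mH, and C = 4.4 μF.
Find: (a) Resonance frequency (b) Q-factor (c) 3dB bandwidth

Step 1 — Resonance condition Im(Z)=0 gives ω₀ = 1/√(LC).
Step 2 — ω₀ = 1/√(0.0435·4.4e-06) = 2286 rad/s.
Step 3 — f₀ = ω₀/(2π) = 363.8 Hz.
Step 4 — Series Q: Q = ω₀L/R = 2286·0.0435/43.8 = 2.27.
Step 5 — 3dB bandwidth: Δω = ω₀/Q = 1007 rad/s; BW = Δω/(2π) = 160.3 Hz.

(a) f₀ = 363.8 Hz  (b) Q = 2.27  (c) BW = 160.3 Hz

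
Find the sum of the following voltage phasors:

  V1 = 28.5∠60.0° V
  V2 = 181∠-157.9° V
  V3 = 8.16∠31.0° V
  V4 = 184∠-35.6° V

Step 1 — Convert each phasor to rectangular form:
  V1 = 28.5·(cos(60.0°) + j·sin(60.0°)) = 14.25 + j24.68 V
  V2 = 181·(cos(-157.9°) + j·sin(-157.9°)) = -167.7 - j68.1 V
  V3 = 8.16·(cos(31.0°) + j·sin(31.0°)) = 6.994 + j4.203 V
  V4 = 184·(cos(-35.6°) + j·sin(-35.6°)) = 149.6 - j107.1 V
Step 2 — Sum components: V_total = 3.153 - j146.3 V.
Step 3 — Convert to polar: |V_total| = 146.4 V, ∠V_total = -88.8°.

V_total = 146.4∠-88.8° V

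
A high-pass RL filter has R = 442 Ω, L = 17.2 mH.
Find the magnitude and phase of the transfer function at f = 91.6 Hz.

Step 1 — Angular frequency: ω = 2π·91.6 = 575.5 rad/s.
Step 2 — Transfer function: H(jω) = jωL/(R + jωL).
Step 3 — Numerator jωL = j·9.899; denominator R + jωL = 442 + j9.899.
Step 4 — H = 0.0005014 + j0.02239.
Step 5 — Magnitude: |H| = 0.02239 (-33.0 dB); phase: φ = 88.7°.

|H| = 0.02239 (-33.0 dB), φ = 88.7°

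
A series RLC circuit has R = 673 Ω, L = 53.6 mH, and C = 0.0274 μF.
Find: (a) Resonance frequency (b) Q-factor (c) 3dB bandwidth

Step 1 — Resonance: ω₀ = 1/√(LC) = 1/√(0.0536·2.74e-08) = 2.609e+04 rad/s.
Step 2 — f₀ = ω₀/(2π) = 4153 Hz.
Step 3 — Series Q: Q = ω₀L/R = 2.609e+04·0.0536/673 = 2.078.
Step 4 — Bandwidth: Δω = ω₀/Q = 1.256e+04 rad/s; BW = Δω/(2π) = 1998 Hz.

(a) f₀ = 4153 Hz  (b) Q = 2.078  (c) BW = 1998 Hz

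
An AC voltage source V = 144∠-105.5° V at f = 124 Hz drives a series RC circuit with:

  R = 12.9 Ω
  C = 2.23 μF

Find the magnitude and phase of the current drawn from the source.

Step 1 — Angular frequency: ω = 2π·f = 2π·124 = 779.1 rad/s.
Step 2 — Component impedances:
  R: Z = R = 12.9 Ω
  C: Z = 1/(jωC) = -j/(ω·C) = 0 - j575.6 Ω
Step 3 — Series combination: Z_total = R + C = 12.9 - j575.6 Ω = 575.7∠-88.7° Ω.
Step 4 — Source phasor: V = 144∠-105.5° V = -38.48 - j138.8 V.
Step 5 — Ohm's law: I = V / Z_total = (-38.48 - j138.8) / (12.9 - j575.6) = 0.2395 - j0.07223 A.
Step 6 — Convert to polar: |I| = 0.2501 A, ∠I = -16.8°.

I = 0.2501∠-16.8° A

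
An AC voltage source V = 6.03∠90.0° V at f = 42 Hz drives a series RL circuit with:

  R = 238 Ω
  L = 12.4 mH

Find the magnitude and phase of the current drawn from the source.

Step 1 — Angular frequency: ω = 2π·f = 2π·42 = 263.9 rad/s.
Step 2 — Component impedances:
  R: Z = R = 238 Ω
  L: Z = jωL = j·263.9·0.0124 = 0 + j3.272 Ω
Step 3 — Series combination: Z_total = R + L = 238 + j3.272 Ω = 238∠0.8° Ω.
Step 4 — Source phasor: V = 6.03∠90.0° V = 0 + j6.03 V.
Step 5 — Ohm's law: I = V / Z_total = (0 + j6.03) / (238 + j3.272) = 0.0003483 + j0.02533 A.
Step 6 — Convert to polar: |I| = 0.02533 A, ∠I = 89.2°.

I = 0.02533∠89.2° A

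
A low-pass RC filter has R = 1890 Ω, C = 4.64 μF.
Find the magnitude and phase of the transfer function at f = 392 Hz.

Step 1 — Angular frequency: ω = 2π·392 = 2463 rad/s.
Step 2 — Transfer function: H(jω) = 1/(1 + jωRC).
Step 3 — Denominator: 1 + jωRC = 1 + j·2463·1890·4.64e-06 = 1 + j21.6.
Step 4 — H = 0.002139 - j0.0462.
Step 5 — Magnitude: |H| = 0.04625 (-26.7 dB); phase: φ = -87.3°.

|H| = 0.04625 (-26.7 dB), φ = -87.3°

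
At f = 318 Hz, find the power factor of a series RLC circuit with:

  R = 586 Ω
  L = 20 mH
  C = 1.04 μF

Step 1 — Angular frequency: ω = 2π·f = 2π·318 = 1998 rad/s.
Step 2 — Component impedances:
  R: Z = R = 586 Ω
  L: Z = jωL = j·1998·0.02 = 0 + j39.96 Ω
  C: Z = 1/(jωC) = -j/(ω·C) = 0 - j481.2 Ω
Step 3 — Series combination: Z_total = R + L + C = 586 - j441.3 Ω = 733.6∠-37.0° Ω.
Step 4 — Power factor: PF = cos(φ) = Re(Z)/|Z| = 586/733.6 = 0.7988.
Step 5 — Type: Im(Z) = -441.3 ⇒ leading (phase φ = -37.0°).

PF = 0.7988 (leading, φ = -37.0°)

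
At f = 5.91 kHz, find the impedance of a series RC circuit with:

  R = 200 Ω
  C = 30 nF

Step 1 — Angular frequency: ω = 2π·f = 2π·5910 = 3.713e+04 rad/s.
Step 2 — Component impedances:
  R: Z = R = 200 Ω
  C: Z = 1/(jωC) = -j/(ω·C) = 0 - j897.7 Ω
Step 3 — Series combination: Z_total = R + C = 200 - j897.7 Ω = 919.7∠-77.4° Ω.

Z = 200 - j897.7 Ω = 919.7∠-77.4° Ω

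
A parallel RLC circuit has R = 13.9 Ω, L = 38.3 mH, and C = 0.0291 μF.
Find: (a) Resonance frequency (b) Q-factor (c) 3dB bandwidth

Step 1 — Resonance: ω₀ = 1/√(LC) = 1/√(0.0383·2.91e-08) = 2.995e+04 rad/s.
Step 2 — f₀ = ω₀/(2π) = 4767 Hz.
Step 3 — Parallel Q: Q = R/(ω₀L) = 13.9/(2.995e+04·0.0383) = 0.01212.
Step 4 — Bandwidth: Δω = ω₀/Q = 2.472e+06 rad/s; BW = Δω/(2π) = 3.935e+05 Hz.

(a) f₀ = 4767 Hz  (b) Q = 0.01212  (c) BW = 3.935e+05 Hz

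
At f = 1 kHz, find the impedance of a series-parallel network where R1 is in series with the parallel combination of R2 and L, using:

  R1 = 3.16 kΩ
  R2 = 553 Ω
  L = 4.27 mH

Step 1 — Angular frequency: ω = 2π·f = 2π·1000 = 6283 rad/s.
Step 2 — Component impedances:
  R1: Z = R = 3160 Ω
  R2: Z = R = 553 Ω
  L: Z = jωL = j·6283·0.00427 = 0 + j26.83 Ω
Step 3 — Parallel branch: R2 || L = 1/(1/R2 + 1/L) = 1.299 + j26.77 Ω.
Step 4 — Series with R1: Z_total = R1 + (R2 || L) = 3161 + j26.77 Ω = 3161∠0.5° Ω.

Z = 3161 + j26.77 Ω = 3161∠0.5° Ω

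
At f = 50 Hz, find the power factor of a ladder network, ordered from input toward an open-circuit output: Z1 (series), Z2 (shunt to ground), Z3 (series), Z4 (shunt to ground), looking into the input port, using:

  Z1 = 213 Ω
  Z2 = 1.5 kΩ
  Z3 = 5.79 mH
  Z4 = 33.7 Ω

Step 1 — Angular frequency: ω = 2π·f = 2π·50 = 314.2 rad/s.
Step 2 — Component impedances:
  Z1: Z = R = 213 Ω
  Z2: Z = R = 1500 Ω
  Z3: Z = jωL = j·314.2·0.00579 = 0 + j1.819 Ω
  Z4: Z = R = 33.7 Ω
Step 3 — Ladder network (open output): work backward from the far end, alternating series and parallel combinations. Z_in = 246 + j1.74 Ω = 246∠0.4° Ω.
Step 4 — Power factor: PF = cos(φ) = Re(Z)/|Z| = 246/246 = 1.
Step 5 — Type: Im(Z) = 1.74 ⇒ lagging (phase φ = 0.4°).

PF = 1 (lagging, φ = 0.4°)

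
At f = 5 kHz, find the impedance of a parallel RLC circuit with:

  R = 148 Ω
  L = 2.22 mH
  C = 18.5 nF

Step 1 — Angular frequency: ω = 2π·f = 2π·5000 = 3.142e+04 rad/s.
Step 2 — Component impedances:
  R: Z = R = 148 Ω
  L: Z = jωL = j·3.142e+04·0.00222 = 0 + j69.74 Ω
  C: Z = 1/(jωC) = -j/(ω·C) = 0 - j1721 Ω
Step 3 — Parallel combination: 1/Z_total = 1/R + 1/L + 1/C; Z_total = 28.76 + j58.56 Ω = 65.25∠63.8° Ω.

Z = 28.76 + j58.56 Ω = 65.25∠63.8° Ω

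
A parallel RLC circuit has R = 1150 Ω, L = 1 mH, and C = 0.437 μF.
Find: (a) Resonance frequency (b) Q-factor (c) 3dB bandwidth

Step 1 — Resonance: ω₀ = 1/√(LC) = 1/√(0.001·4.37e-07) = 4.784e+04 rad/s.
Step 2 — f₀ = ω₀/(2π) = 7613 Hz.
Step 3 — Parallel Q: Q = R/(ω₀L) = 1150/(4.784e+04·0.001) = 24.04.
Step 4 — Bandwidth: Δω = ω₀/Q = 1990 rad/s; BW = Δω/(2π) = 316.7 Hz.

(a) f₀ = 7613 Hz  (b) Q = 24.04  (c) BW = 316.7 Hz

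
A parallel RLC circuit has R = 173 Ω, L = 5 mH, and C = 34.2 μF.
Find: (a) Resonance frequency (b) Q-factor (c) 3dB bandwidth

Step 1 — Resonance: ω₀ = 1/√(LC) = 1/√(0.005·3.42e-05) = 2418 rad/s.
Step 2 — f₀ = ω₀/(2π) = 384.9 Hz.
Step 3 — Parallel Q: Q = R/(ω₀L) = 173/(2418·0.005) = 14.31.
Step 4 — Bandwidth: Δω = ω₀/Q = 169 rad/s; BW = Δω/(2π) = 26.9 Hz.

(a) f₀ = 384.9 Hz  (b) Q = 14.31  (c) BW = 26.9 Hz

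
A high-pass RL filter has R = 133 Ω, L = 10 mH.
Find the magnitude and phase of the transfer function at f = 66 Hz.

Step 1 — Angular frequency: ω = 2π·66 = 414.7 rad/s.
Step 2 — Transfer function: H(jω) = jωL/(R + jωL).
Step 3 — Numerator jωL = j·4.147; denominator R + jωL = 133 + j4.147.
Step 4 — H = 0.0009712 + j0.03115.
Step 5 — Magnitude: |H| = 0.03116 (-30.1 dB); phase: φ = 88.2°.

|H| = 0.03116 (-30.1 dB), φ = 88.2°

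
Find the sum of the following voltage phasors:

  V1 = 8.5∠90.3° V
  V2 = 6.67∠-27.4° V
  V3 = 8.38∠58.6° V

Step 1 — Convert each phasor to rectangular form:
  V1 = 8.5·(cos(90.3°) + j·sin(90.3°)) = -0.04451 + j8.5 V
  V2 = 6.67·(cos(-27.4°) + j·sin(-27.4°)) = 5.922 - j3.07 V
  V3 = 8.38·(cos(58.6°) + j·sin(58.6°)) = 4.366 + j7.153 V
Step 2 — Sum components: V_total = 10.24 + j12.58 V.
Step 3 — Convert to polar: |V_total| = 16.23 V, ∠V_total = 50.9°.

V_total = 16.23∠50.9° V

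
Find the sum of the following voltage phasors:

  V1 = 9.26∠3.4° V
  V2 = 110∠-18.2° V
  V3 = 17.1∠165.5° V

Step 1 — Convert each phasor to rectangular form:
  V1 = 9.26·(cos(3.4°) + j·sin(3.4°)) = 9.244 + j0.5492 V
  V2 = 110·(cos(-18.2°) + j·sin(-18.2°)) = 104.5 - j34.36 V
  V3 = 17.1·(cos(165.5°) + j·sin(165.5°)) = -16.56 + j4.281 V
Step 2 — Sum components: V_total = 97.19 - j29.53 V.
Step 3 — Convert to polar: |V_total| = 101.6 V, ∠V_total = -16.9°.

V_total = 101.6∠-16.9° V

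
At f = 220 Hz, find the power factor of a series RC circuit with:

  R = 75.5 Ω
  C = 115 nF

Step 1 — Angular frequency: ω = 2π·f = 2π·220 = 1382 rad/s.
Step 2 — Component impedances:
  R: Z = R = 75.5 Ω
  C: Z = 1/(jωC) = -j/(ω·C) = 0 - j6291 Ω
Step 3 — Series combination: Z_total = R + C = 75.5 - j6291 Ω = 6291∠-89.3° Ω.
Step 4 — Power factor: PF = cos(φ) = Re(Z)/|Z| = 75.5/6291 = 0.012.
Step 5 — Type: Im(Z) = -6291 ⇒ leading (phase φ = -89.3°).

PF = 0.012 (leading, φ = -89.3°)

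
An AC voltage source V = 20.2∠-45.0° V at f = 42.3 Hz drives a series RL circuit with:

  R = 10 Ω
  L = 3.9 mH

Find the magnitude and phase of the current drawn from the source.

Step 1 — Angular frequency: ω = 2π·f = 2π·42.3 = 265.8 rad/s.
Step 2 — Component impedances:
  R: Z = R = 10 Ω
  L: Z = jωL = j·265.8·0.0039 = 0 + j1.037 Ω
Step 3 — Series combination: Z_total = R + L = 10 + j1.037 Ω = 10.05∠5.9° Ω.
Step 4 — Source phasor: V = 20.2∠-45.0° V = 14.28 - j14.28 V.
Step 5 — Ohm's law: I = V / Z_total = (14.28 - j14.28) / (10 + j1.037) = 1.267 - j1.56 A.
Step 6 — Convert to polar: |I| = 2.009 A, ∠I = -50.9°.

I = 2.009∠-50.9° A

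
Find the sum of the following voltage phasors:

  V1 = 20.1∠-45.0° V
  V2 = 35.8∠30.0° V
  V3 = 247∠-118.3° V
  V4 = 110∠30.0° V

Step 1 — Convert each phasor to rectangular form:
  V1 = 20.1·(cos(-45.0°) + j·sin(-45.0°)) = 14.21 - j14.21 V
  V2 = 35.8·(cos(30.0°) + j·sin(30.0°)) = 31 + j17.9 V
  V3 = 247·(cos(-118.3°) + j·sin(-118.3°)) = -117.1 - j217.5 V
  V4 = 110·(cos(30.0°) + j·sin(30.0°)) = 95.26 + j55 V
Step 2 — Sum components: V_total = 23.38 - j158.8 V.
Step 3 — Convert to polar: |V_total| = 160.5 V, ∠V_total = -81.6°.

V_total = 160.5∠-81.6° V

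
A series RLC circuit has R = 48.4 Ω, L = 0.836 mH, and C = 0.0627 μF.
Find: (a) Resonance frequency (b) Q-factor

Step 1 — Resonance condition Im(Z)=0 gives ω₀ = 1/√(LC).
Step 2 — ω₀ = 1/√(0.000836·6.27e-08) = 1.381e+05 rad/s.
Step 3 — f₀ = ω₀/(2π) = 2.198e+04 Hz.
Step 4 — Series Q: Q = ω₀L/R = 1.381e+05·0.000836/48.4 = 2.386.

(a) f₀ = 2.198e+04 Hz  (b) Q = 2.386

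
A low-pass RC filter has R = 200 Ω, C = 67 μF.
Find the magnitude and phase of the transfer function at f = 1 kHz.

Step 1 — Angular frequency: ω = 2π·1000 = 6283 rad/s.
Step 2 — Transfer function: H(jω) = 1/(1 + jωRC).
Step 3 — Denominator: 1 + jωRC = 1 + j·6283·200·6.7e-05 = 1 + j84.19.
Step 4 — H = 0.000141 - j0.01188.
Step 5 — Magnitude: |H| = 0.01188 (-38.5 dB); phase: φ = -89.3°.

|H| = 0.01188 (-38.5 dB), φ = -89.3°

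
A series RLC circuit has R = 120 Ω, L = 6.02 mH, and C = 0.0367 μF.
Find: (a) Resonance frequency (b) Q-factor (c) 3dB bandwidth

Step 1 — Resonance condition Im(Z)=0 gives ω₀ = 1/√(LC).
Step 2 — ω₀ = 1/√(0.00602·3.67e-08) = 6.728e+04 rad/s.
Step 3 — f₀ = ω₀/(2π) = 1.071e+04 Hz.
Step 4 — Series Q: Q = ω₀L/R = 6.728e+04·0.00602/120 = 3.375.
Step 5 — 3dB bandwidth: Δω = ω₀/Q = 1.993e+04 rad/s; BW = Δω/(2π) = 3173 Hz.

(a) f₀ = 1.071e+04 Hz  (b) Q = 3.375  (c) BW = 3173 Hz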